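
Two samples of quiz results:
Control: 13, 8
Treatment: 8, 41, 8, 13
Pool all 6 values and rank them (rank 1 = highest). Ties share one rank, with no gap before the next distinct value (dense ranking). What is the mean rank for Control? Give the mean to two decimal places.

2.50

Sorted (descending): 41, 13, 13, 8, 8, 8
The 2 values of 13 share dense rank 2.
The 3 values of 8 share dense rank 3.
Remaining distinct values take the next consecutive integers.
Control values → pooled ranks: 13→2, 8→3
Mean rank = (2 + 3) / 2 = 2.50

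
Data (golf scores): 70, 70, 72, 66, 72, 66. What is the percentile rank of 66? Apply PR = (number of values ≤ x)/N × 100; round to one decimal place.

33.3

N = 6.
Strictly below 66: 0. Equal to 66: 2.
PR = 2/6 × 100 = 33.3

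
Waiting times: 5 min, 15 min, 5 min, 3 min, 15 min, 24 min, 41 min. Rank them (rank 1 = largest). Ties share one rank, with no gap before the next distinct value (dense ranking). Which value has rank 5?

Sorted (descending): 41, 24, 15, 15, 5, 5, 3
The 2 values of 15 share dense rank 3.
The 2 values of 5 share dense rank 4.
Remaining distinct values take the next consecutive integers.
Rank 5 → value 3.

3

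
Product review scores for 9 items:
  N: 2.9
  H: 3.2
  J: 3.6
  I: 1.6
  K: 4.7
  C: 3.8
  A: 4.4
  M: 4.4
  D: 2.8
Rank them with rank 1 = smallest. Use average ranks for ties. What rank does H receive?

4

Sorted (ascending): 1.6, 2.8, 2.9, 3.2, 3.6, 3.8, 4.4, 4.4, 4.7
The 2 values of 4.4 occupy positions 7–8 → average rank (7+8)/2 = 7.5.
H has value 3.2 → rank 4.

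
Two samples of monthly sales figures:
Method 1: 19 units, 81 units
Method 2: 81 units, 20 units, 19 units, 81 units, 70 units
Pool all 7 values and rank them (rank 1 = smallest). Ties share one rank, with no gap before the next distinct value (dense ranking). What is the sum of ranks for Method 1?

5

Sorted (ascending): 19, 19, 20, 70, 81, 81, 81
The 2 values of 19 share dense rank 1.
The 3 values of 81 share dense rank 4.
Remaining distinct values take the next consecutive integers.
Method 1 values → pooled ranks: 19→1, 81→4
Rank sum = 1 + 4 = 5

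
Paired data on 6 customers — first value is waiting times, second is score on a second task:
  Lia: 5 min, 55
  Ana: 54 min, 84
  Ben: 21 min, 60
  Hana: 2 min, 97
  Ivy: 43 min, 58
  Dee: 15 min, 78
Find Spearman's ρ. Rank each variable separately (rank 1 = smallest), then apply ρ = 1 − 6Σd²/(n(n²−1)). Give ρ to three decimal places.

-0.086

Ranks of variable 1: 2, 6, 4, 1, 5, 3
Ranks of variable 2: 1, 5, 3, 6, 2, 4
d = r₁ − r₂: 1, 1, 1, -5, 3, -1
d²: 1, 1, 1, 25, 9, 1; Σd² = 38
ρ = 1 − 6·38/(6·35) = 1 − 228/210 = -0.086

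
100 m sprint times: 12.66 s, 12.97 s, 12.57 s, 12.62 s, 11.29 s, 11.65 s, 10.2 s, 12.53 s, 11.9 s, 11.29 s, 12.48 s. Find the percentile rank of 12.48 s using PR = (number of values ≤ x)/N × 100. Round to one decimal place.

54.5

N = 11.
Strictly below 12.48: 5. Equal to 12.48: 1.
PR = 6/11 × 100 = 54.5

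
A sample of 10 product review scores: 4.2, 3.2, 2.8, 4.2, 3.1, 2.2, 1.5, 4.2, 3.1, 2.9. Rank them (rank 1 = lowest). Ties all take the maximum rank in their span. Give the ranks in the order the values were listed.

10, 7, 3, 10, 6, 2, 1, 10, 6, 4

Sorted (ascending): 1.5, 2.2, 2.8, 2.9, 3.1, 3.1, 3.2, 4.2, 4.2, 4.2
The 2 values of 3.1 occupy positions 5–6 → each gets rank 6.
The 3 values of 4.2 occupy positions 8–10 → each gets rank 10.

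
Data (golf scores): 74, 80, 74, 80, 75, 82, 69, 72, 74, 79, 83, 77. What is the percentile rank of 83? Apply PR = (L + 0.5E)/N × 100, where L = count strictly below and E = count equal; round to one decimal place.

95.8

N = 12.
Strictly below 83: 11. Equal to 83: 1.
PR = (11 + 0.5·1)/12 × 100 = 95.8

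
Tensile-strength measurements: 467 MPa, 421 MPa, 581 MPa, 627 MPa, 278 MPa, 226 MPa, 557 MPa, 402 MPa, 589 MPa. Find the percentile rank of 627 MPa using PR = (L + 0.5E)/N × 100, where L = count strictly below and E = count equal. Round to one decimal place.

94.4

N = 9.
Strictly below 627: 8. Equal to 627: 1.
PR = (8 + 0.5·1)/9 × 100 = 94.4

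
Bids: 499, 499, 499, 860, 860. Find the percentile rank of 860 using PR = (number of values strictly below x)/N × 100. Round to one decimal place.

N = 5.
Strictly below 860: 3. Equal to 860: 2.
PR = 3/5 × 100 = 60.0

60.0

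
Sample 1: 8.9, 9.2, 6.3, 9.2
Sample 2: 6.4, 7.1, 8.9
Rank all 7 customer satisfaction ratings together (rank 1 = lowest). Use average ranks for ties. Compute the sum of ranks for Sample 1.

18.5

Sorted (ascending): 6.3, 6.4, 7.1, 8.9, 8.9, 9.2, 9.2
The 2 values of 8.9 occupy positions 4–5 → average rank (4+5)/2 = 4.5.
The 2 values of 9.2 occupy positions 6–7 → average rank (6+7)/2 = 6.5.
Sample 1 values → pooled ranks: 8.9→4.5, 9.2→6.5, 6.3→1, 9.2→6.5
Rank sum = 4.5 + 6.5 + 1 + 6.5 = 18.5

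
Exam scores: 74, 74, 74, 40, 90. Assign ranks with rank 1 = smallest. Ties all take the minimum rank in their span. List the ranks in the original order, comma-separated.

2, 2, 2, 1, 5

Sorted (ascending): 40, 74, 74, 74, 90
The 3 values of 74 occupy positions 2–4 → each gets rank 2.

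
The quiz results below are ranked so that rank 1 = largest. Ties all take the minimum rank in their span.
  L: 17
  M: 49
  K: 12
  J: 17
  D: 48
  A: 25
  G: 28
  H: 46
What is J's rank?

6

Sorted (descending): 49, 48, 46, 28, 25, 17, 17, 12
The 2 values of 17 occupy positions 6–7 → each gets rank 6.
J has value 17 → rank 6.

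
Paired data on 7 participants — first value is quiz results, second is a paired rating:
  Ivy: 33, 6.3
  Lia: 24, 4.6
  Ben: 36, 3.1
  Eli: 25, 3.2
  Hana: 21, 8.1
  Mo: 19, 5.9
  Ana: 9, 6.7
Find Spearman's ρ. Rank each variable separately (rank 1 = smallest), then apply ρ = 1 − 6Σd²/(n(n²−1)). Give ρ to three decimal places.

-0.643

Ranks of variable 1: 6, 4, 7, 5, 3, 2, 1
Ranks of variable 2: 5, 3, 1, 2, 7, 4, 6
d = r₁ − r₂: 1, 1, 6, 3, -4, -2, -5
d²: 1, 1, 36, 9, 16, 4, 25; Σd² = 92
ρ = 1 − 6·92/(7·48) = 1 − 552/336 = -0.643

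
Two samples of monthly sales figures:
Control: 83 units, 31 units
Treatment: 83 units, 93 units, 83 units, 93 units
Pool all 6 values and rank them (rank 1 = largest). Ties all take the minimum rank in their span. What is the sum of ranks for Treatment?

Sorted (descending): 93, 93, 83, 83, 83, 31
The 2 values of 93 occupy positions 1–2 → each gets rank 1.
The 3 values of 83 occupy positions 3–5 → each gets rank 3.
Treatment values → pooled ranks: 83→3, 93→1, 83→3, 93→1
Rank sum = 3 + 1 + 3 + 1 = 8

8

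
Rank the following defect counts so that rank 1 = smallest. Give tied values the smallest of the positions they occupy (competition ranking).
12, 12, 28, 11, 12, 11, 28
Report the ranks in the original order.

3, 3, 6, 1, 3, 1, 6

Sorted (ascending): 11, 11, 12, 12, 12, 28, 28
The 2 values of 11 occupy positions 1–2 → each gets rank 1.
The 3 values of 12 occupy positions 3–5 → each gets rank 3.
The 2 values of 28 occupy positions 6–7 → each gets rank 6.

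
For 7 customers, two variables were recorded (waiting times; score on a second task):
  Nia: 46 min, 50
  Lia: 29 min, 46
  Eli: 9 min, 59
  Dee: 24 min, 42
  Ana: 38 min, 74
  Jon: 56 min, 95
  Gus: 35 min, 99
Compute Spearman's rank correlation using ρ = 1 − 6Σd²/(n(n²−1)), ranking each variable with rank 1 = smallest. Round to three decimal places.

Ranks of variable 1: 6, 3, 1, 2, 5, 7, 4
Ranks of variable 2: 3, 2, 4, 1, 5, 6, 7
d = r₁ − r₂: 3, 1, -3, 1, 0, 1, -3
d²: 9, 1, 9, 1, 0, 1, 9; Σd² = 30
ρ = 1 − 6·30/(7·48) = 1 − 180/336 = 0.464

0.464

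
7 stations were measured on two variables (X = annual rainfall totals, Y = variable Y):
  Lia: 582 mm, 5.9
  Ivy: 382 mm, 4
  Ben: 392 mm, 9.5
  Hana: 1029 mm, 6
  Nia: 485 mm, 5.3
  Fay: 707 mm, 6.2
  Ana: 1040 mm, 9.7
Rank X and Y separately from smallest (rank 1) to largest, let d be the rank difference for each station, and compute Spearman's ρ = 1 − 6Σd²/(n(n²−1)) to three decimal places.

Ranks of variable 1: 4, 1, 2, 6, 3, 5, 7
Ranks of variable 2: 3, 1, 6, 4, 2, 5, 7
d = r₁ − r₂: 1, 0, -4, 2, 1, 0, 0
d²: 1, 0, 16, 4, 1, 0, 0; Σd² = 22
ρ = 1 − 6·22/(7·48) = 1 − 132/336 = 0.607

0.607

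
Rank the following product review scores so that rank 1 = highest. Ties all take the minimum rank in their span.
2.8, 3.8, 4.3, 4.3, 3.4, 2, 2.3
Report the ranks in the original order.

5, 3, 1, 1, 4, 7, 6

Sorted (descending): 4.3, 4.3, 3.8, 3.4, 2.8, 2.3, 2
The 2 values of 4.3 occupy positions 1–2 → each gets rank 1.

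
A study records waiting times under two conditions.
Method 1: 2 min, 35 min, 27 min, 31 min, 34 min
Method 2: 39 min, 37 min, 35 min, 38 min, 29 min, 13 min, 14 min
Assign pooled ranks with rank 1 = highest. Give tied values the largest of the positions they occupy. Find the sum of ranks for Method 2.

40

Sorted (descending): 39, 38, 37, 35, 35, 34, 31, 29, 27, 14, 13, 2
The 2 values of 35 occupy positions 4–5 → each gets rank 5.
Method 2 values → pooled ranks: 39→1, 37→3, 35→5, 38→2, 29→8, 13→11, 14→10
Rank sum = 1 + 3 + 5 + 2 + 8 + 11 + 10 = 40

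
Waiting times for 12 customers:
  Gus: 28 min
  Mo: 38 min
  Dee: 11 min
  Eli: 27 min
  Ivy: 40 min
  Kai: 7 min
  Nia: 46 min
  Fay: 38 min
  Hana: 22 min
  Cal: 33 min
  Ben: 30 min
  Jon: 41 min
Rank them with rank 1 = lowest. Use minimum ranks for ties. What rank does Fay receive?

8

Sorted (ascending): 7, 11, 22, 27, 28, 30, 33, 38, 38, 40, 41, 46
The 2 values of 38 occupy positions 8–9 → each gets rank 8.
Fay has value 38 min → rank 8.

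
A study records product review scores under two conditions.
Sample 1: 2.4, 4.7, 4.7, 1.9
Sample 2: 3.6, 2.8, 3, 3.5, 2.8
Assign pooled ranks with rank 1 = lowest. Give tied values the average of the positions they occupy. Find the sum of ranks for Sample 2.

Sorted (ascending): 1.9, 2.4, 2.8, 2.8, 3, 3.5, 3.6, 4.7, 4.7
The 2 values of 2.8 occupy positions 3–4 → average rank (3+4)/2 = 3.5.
The 2 values of 4.7 occupy positions 8–9 → average rank (8+9)/2 = 8.5.
Sample 2 values → pooled ranks: 3.6→7, 2.8→3.5, 3→5, 3.5→6, 2.8→3.5
Rank sum = 7 + 3.5 + 5 + 6 + 3.5 = 25

25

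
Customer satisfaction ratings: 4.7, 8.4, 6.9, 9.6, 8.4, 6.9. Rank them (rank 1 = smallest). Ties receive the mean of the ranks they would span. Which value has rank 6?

Sorted (ascending): 4.7, 6.9, 6.9, 8.4, 8.4, 9.6
The 2 values of 6.9 occupy positions 2–3 → average rank (2+3)/2 = 2.5.
The 2 values of 8.4 occupy positions 4–5 → average rank (4+5)/2 = 4.5.
Rank 6 → value 9.6.

9.6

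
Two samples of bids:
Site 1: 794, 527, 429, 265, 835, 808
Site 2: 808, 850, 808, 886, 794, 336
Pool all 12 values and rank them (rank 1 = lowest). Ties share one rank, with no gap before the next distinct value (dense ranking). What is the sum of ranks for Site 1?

Sorted (ascending): 265, 336, 429, 527, 794, 794, 808, 808, 808, 835, 850, 886
The 2 values of 794 share dense rank 5.
The 3 values of 808 share dense rank 6.
Remaining distinct values take the next consecutive integers.
Site 1 values → pooled ranks: 794→5, 527→4, 429→3, 265→1, 835→7, 808→6
Rank sum = 5 + 4 + 3 + 1 + 7 + 6 = 26

26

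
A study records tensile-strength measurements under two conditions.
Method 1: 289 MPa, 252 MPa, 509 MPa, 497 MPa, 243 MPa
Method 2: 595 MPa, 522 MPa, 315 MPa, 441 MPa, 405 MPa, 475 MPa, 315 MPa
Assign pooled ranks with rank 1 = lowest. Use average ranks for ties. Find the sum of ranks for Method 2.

53

Sorted (ascending): 243, 252, 289, 315, 315, 405, 441, 475, 497, 509, 522, 595
The 2 values of 315 occupy positions 4–5 → average rank (4+5)/2 = 4.5.
Method 2 values → pooled ranks: 595→12, 522→11, 315→4.5, 441→7, 405→6, 475→8, 315→4.5
Rank sum = 12 + 11 + 4.5 + 7 + 6 + 8 + 4.5 = 53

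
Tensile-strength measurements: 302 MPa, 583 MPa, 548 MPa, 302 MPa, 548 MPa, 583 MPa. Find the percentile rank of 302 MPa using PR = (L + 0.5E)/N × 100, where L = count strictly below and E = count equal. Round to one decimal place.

N = 6.
Strictly below 302: 0. Equal to 302: 2.
PR = (0 + 0.5·2)/6 × 100 = 16.7

16.7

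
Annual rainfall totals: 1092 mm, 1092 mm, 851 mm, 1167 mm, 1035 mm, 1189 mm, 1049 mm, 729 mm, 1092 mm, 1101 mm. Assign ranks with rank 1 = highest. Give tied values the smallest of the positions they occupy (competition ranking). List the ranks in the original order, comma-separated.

Sorted (descending): 1189, 1167, 1101, 1092, 1092, 1092, 1049, 1035, 851, 729
The 3 values of 1092 occupy positions 4–6 → each gets rank 4.

4, 4, 9, 2, 8, 1, 7, 10, 4, 3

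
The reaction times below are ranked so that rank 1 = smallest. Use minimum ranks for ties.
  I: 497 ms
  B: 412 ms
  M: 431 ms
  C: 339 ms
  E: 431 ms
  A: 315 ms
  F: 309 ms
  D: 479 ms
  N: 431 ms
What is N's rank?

5

Sorted (ascending): 309, 315, 339, 412, 431, 431, 431, 479, 497
The 3 values of 431 occupy positions 5–7 → each gets rank 5.
N has value 431 ms → rank 5.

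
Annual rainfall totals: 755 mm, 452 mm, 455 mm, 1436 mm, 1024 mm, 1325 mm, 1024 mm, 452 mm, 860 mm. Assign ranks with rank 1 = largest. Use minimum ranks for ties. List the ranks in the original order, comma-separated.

Sorted (descending): 1436, 1325, 1024, 1024, 860, 755, 455, 452, 452
The 2 values of 1024 occupy positions 3–4 → each gets rank 3.
The 2 values of 452 occupy positions 8–9 → each gets rank 8.

6, 8, 7, 1, 3, 2, 3, 8, 5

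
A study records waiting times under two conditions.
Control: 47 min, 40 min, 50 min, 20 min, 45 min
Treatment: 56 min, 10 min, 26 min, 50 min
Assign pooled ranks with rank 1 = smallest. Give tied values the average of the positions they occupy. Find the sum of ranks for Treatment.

20.5

Sorted (ascending): 10, 20, 26, 40, 45, 47, 50, 50, 56
The 2 values of 50 occupy positions 7–8 → average rank (7+8)/2 = 7.5.
Treatment values → pooled ranks: 56→9, 10→1, 26→3, 50→7.5
Rank sum = 9 + 1 + 3 + 7.5 = 20.5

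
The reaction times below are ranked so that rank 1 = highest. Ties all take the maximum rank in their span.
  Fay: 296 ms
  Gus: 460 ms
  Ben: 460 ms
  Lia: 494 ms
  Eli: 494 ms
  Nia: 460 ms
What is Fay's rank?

6

Sorted (descending): 494, 494, 460, 460, 460, 296
The 2 values of 494 occupy positions 1–2 → each gets rank 2.
The 3 values of 460 occupy positions 3–5 → each gets rank 5.
Fay has value 296 ms → rank 6.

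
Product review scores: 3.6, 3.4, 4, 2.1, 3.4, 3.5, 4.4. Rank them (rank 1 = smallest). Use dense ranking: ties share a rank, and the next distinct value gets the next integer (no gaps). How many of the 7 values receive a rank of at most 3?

4

Sorted (ascending): 2.1, 3.4, 3.4, 3.5, 3.6, 4, 4.4
The 2 values of 3.4 share dense rank 2.
Remaining distinct values take the next consecutive integers.
Ranks ≤ 3: {1, 2, 2, 3} → 4 values.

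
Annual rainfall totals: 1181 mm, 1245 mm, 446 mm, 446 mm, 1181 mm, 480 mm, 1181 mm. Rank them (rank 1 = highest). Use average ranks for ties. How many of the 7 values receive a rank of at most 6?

Sorted (descending): 1245, 1181, 1181, 1181, 480, 446, 446
The 3 values of 1181 occupy positions 2–4 → average rank 3.
The 2 values of 446 occupy positions 6–7 → average rank (6+7)/2 = 6.5.
Ranks ≤ 6: {1, 3, 3, 3, 5} → 5 values.

5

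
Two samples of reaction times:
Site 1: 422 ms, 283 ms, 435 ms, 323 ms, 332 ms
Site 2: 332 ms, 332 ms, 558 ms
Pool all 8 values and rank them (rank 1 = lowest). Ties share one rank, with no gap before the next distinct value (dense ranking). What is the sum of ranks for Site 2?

Sorted (ascending): 283, 323, 332, 332, 332, 422, 435, 558
The 3 values of 332 share dense rank 3.
Remaining distinct values take the next consecutive integers.
Site 2 values → pooled ranks: 332→3, 332→3, 558→6
Rank sum = 3 + 3 + 6 = 12

12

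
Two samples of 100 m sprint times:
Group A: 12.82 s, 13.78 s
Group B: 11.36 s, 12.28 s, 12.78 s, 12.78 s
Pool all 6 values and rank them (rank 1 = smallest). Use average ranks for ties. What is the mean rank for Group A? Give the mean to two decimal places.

5.50

Sorted (ascending): 11.36, 12.28, 12.78, 12.78, 12.82, 13.78
The 2 values of 12.78 occupy positions 3–4 → average rank (3+4)/2 = 3.5.
Group A values → pooled ranks: 12.82→5, 13.78→6
Mean rank = (5 + 6) / 2 = 5.50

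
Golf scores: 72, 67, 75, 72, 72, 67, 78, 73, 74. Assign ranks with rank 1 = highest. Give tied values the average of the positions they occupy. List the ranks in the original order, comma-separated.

6, 8.5, 2, 6, 6, 8.5, 1, 4, 3

Sorted (descending): 78, 75, 74, 73, 72, 72, 72, 67, 67
The 3 values of 72 occupy positions 5–7 → average rank 6.
The 2 values of 67 occupy positions 8–9 → average rank (8+9)/2 = 8.5.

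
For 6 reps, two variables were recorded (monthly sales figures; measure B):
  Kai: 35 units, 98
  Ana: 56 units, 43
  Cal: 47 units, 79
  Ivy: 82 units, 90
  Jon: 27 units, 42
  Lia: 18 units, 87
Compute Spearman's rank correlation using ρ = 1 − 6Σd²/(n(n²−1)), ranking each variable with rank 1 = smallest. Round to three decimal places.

0.143

Ranks of variable 1: 3, 5, 4, 6, 2, 1
Ranks of variable 2: 6, 2, 3, 5, 1, 4
d = r₁ − r₂: -3, 3, 1, 1, 1, -3
d²: 9, 9, 1, 1, 1, 9; Σd² = 30
ρ = 1 − 6·30/(6·35) = 1 − 180/210 = 0.143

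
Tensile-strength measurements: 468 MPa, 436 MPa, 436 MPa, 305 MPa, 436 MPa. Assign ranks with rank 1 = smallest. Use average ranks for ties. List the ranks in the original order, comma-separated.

5, 3, 3, 1, 3

Sorted (ascending): 305, 436, 436, 436, 468
The 3 values of 436 occupy positions 2–4 → average rank 3.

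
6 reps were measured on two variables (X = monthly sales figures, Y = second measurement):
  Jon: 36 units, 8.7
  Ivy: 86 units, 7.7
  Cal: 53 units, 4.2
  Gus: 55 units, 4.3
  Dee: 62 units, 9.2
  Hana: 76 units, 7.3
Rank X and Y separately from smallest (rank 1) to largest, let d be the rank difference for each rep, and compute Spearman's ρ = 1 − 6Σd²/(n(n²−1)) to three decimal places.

Ranks of variable 1: 1, 6, 2, 3, 4, 5
Ranks of variable 2: 5, 4, 1, 2, 6, 3
d = r₁ − r₂: -4, 2, 1, 1, -2, 2
d²: 16, 4, 1, 1, 4, 4; Σd² = 30
ρ = 1 − 6·30/(6·35) = 1 − 180/210 = 0.143

0.143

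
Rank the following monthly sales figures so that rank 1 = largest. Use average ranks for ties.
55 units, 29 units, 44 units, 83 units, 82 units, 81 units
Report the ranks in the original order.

4, 6, 5, 1, 2, 3

Sorted (descending): 83, 82, 81, 55, 44, 29
No ties — each value takes its position as its rank.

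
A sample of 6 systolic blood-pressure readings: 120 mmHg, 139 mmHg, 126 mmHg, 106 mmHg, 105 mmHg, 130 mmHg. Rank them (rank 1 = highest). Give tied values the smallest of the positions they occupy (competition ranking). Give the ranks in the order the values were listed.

4, 1, 3, 5, 6, 2

Sorted (descending): 139, 130, 126, 120, 106, 105
No ties — each value takes its position as its rank.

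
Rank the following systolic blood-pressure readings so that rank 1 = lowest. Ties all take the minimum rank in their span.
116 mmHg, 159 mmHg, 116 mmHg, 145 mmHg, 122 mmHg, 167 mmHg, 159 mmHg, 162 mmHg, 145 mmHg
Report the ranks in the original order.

Sorted (ascending): 116, 116, 122, 145, 145, 159, 159, 162, 167
The 2 values of 116 occupy positions 1–2 → each gets rank 1.
The 2 values of 145 occupy positions 4–5 → each gets rank 4.
The 2 values of 159 occupy positions 6–7 → each gets rank 6.

1, 6, 1, 4, 3, 9, 6, 8, 4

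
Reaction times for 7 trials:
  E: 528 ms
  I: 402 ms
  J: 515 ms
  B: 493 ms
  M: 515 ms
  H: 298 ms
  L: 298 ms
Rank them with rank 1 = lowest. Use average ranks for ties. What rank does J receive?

Sorted (ascending): 298, 298, 402, 493, 515, 515, 528
The 2 values of 298 occupy positions 1–2 → average rank (1+2)/2 = 1.5.
The 2 values of 515 occupy positions 5–6 → average rank (5+6)/2 = 5.5.
J has value 515 ms → rank 5.5.

5.5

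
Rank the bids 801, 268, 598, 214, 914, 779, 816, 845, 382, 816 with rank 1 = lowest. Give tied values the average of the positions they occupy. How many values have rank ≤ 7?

Sorted (ascending): 214, 268, 382, 598, 779, 801, 816, 816, 845, 914
The 2 values of 816 occupy positions 7–8 → average rank (7+8)/2 = 7.5.
Ranks ≤ 7: {1, 2, 3, 4, 5, 6} → 6 values.

6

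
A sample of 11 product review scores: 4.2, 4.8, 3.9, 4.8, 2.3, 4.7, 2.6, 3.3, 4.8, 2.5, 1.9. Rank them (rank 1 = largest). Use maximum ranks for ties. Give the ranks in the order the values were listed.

Sorted (descending): 4.8, 4.8, 4.8, 4.7, 4.2, 3.9, 3.3, 2.6, 2.5, 2.3, 1.9
The 3 values of 4.8 occupy positions 1–3 → each gets rank 3.

5, 3, 6, 3, 10, 4, 8, 7, 3, 9, 11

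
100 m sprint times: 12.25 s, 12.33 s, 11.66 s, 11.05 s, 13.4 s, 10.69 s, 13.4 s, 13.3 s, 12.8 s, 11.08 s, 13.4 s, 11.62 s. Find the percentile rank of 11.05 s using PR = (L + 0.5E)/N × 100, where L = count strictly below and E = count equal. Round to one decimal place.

N = 12.
Strictly below 11.05: 1. Equal to 11.05: 1.
PR = (1 + 0.5·1)/12 × 100 = 12.5

12.5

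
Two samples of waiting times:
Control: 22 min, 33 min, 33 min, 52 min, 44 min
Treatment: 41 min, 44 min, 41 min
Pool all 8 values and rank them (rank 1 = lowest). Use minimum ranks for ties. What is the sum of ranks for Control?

19

Sorted (ascending): 22, 33, 33, 41, 41, 44, 44, 52
The 2 values of 33 occupy positions 2–3 → each gets rank 2.
The 2 values of 41 occupy positions 4–5 → each gets rank 4.
The 2 values of 44 occupy positions 6–7 → each gets rank 6.
Control values → pooled ranks: 22→1, 33→2, 33→2, 52→8, 44→6
Rank sum = 1 + 2 + 2 + 8 + 6 = 19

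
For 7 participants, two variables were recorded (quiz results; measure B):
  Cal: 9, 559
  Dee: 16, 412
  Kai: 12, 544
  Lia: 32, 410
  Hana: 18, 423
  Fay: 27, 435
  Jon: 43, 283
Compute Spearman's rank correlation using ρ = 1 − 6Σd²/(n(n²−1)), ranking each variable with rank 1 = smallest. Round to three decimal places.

Ranks of variable 1: 1, 3, 2, 6, 4, 5, 7
Ranks of variable 2: 7, 3, 6, 2, 4, 5, 1
d = r₁ − r₂: -6, 0, -4, 4, 0, 0, 6
d²: 36, 0, 16, 16, 0, 0, 36; Σd² = 104
ρ = 1 − 6·104/(7·48) = 1 − 624/336 = -0.857

-0.857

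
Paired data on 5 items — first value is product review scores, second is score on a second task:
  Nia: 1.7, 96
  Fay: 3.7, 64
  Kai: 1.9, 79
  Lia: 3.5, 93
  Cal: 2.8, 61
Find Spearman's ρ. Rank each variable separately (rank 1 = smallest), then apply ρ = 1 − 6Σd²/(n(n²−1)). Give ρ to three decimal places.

-0.500

Ranks of variable 1: 1, 5, 2, 4, 3
Ranks of variable 2: 5, 2, 3, 4, 1
d = r₁ − r₂: -4, 3, -1, 0, 2
d²: 16, 9, 1, 0, 4; Σd² = 30
ρ = 1 − 6·30/(5·24) = 1 − 180/120 = -0.500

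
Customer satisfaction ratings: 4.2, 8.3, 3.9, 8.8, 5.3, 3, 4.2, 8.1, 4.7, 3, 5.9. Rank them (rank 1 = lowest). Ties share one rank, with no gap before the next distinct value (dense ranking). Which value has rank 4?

4.7

Sorted (ascending): 3, 3, 3.9, 4.2, 4.2, 4.7, 5.3, 5.9, 8.1, 8.3, 8.8
The 2 values of 3 share dense rank 1.
The 2 values of 4.2 share dense rank 3.
Remaining distinct values take the next consecutive integers.
Rank 4 → value 4.7.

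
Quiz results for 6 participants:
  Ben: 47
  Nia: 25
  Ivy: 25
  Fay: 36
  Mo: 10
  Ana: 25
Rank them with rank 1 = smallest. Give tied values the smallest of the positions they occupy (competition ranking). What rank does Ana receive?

Sorted (ascending): 10, 25, 25, 25, 36, 47
The 3 values of 25 occupy positions 2–4 → each gets rank 2.
Ana has value 25 → rank 2.

2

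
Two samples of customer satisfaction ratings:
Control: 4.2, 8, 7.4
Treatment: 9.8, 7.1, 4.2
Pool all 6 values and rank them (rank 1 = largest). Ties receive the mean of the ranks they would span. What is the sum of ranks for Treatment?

10.5

Sorted (descending): 9.8, 8, 7.4, 7.1, 4.2, 4.2
The 2 values of 4.2 occupy positions 5–6 → average rank (5+6)/2 = 5.5.
Treatment values → pooled ranks: 9.8→1, 7.1→4, 4.2→5.5
Rank sum = 1 + 4 + 5.5 = 10.5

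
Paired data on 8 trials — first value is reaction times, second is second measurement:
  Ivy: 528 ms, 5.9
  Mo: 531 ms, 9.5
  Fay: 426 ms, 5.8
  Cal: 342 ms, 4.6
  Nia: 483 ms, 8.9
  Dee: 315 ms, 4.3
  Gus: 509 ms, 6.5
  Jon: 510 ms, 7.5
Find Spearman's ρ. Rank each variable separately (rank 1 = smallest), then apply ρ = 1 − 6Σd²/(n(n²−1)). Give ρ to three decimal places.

Ranks of variable 1: 7, 8, 3, 2, 4, 1, 5, 6
Ranks of variable 2: 4, 8, 3, 2, 7, 1, 5, 6
d = r₁ − r₂: 3, 0, 0, 0, -3, 0, 0, 0
d²: 9, 0, 0, 0, 9, 0, 0, 0; Σd² = 18
ρ = 1 − 6·18/(8·63) = 1 − 108/504 = 0.786

0.786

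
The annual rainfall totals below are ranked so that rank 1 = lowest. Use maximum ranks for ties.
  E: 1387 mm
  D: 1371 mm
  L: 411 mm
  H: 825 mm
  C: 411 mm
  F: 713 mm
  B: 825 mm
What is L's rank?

2

Sorted (ascending): 411, 411, 713, 825, 825, 1371, 1387
The 2 values of 411 occupy positions 1–2 → each gets rank 2.
The 2 values of 825 occupy positions 4–5 → each gets rank 5.
L has value 411 mm → rank 2.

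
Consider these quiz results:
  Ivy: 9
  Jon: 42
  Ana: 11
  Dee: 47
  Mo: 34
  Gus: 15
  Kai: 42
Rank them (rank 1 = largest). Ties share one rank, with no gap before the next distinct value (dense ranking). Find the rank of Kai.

Sorted (descending): 47, 42, 42, 34, 15, 11, 9
The 2 values of 42 share dense rank 2.
Remaining distinct values take the next consecutive integers.
Kai has value 42 → rank 2.

2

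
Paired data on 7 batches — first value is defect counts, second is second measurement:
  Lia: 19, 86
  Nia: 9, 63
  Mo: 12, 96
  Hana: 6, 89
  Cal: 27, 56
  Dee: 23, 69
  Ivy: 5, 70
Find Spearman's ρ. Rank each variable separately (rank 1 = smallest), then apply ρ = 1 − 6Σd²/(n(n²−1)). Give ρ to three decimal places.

Ranks of variable 1: 5, 3, 4, 2, 7, 6, 1
Ranks of variable 2: 5, 2, 7, 6, 1, 3, 4
d = r₁ − r₂: 0, 1, -3, -4, 6, 3, -3
d²: 0, 1, 9, 16, 36, 9, 9; Σd² = 80
ρ = 1 − 6·80/(7·48) = 1 − 480/336 = -0.429

-0.429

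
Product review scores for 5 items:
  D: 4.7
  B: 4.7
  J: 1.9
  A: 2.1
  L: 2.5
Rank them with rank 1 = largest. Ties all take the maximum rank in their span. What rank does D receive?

Sorted (descending): 4.7, 4.7, 2.5, 2.1, 1.9
The 2 values of 4.7 occupy positions 1–2 → each gets rank 2.
D has value 4.7 → rank 2.

2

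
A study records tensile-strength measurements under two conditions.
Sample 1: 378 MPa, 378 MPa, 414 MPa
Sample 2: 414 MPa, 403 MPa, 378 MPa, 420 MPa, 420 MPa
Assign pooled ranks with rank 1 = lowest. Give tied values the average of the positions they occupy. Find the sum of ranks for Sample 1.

Sorted (ascending): 378, 378, 378, 403, 414, 414, 420, 420
The 3 values of 378 occupy positions 1–3 → average rank 2.
The 2 values of 414 occupy positions 5–6 → average rank (5+6)/2 = 5.5.
The 2 values of 420 occupy positions 7–8 → average rank (7+8)/2 = 7.5.
Sample 1 values → pooled ranks: 378→2, 378→2, 414→5.5
Rank sum = 2 + 2 + 5.5 = 9.5

9.5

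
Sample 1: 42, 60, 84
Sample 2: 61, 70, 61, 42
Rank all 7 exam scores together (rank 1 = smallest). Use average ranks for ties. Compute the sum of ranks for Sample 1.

11.5

Sorted (ascending): 42, 42, 60, 61, 61, 70, 84
The 2 values of 42 occupy positions 1–2 → average rank (1+2)/2 = 1.5.
The 2 values of 61 occupy positions 4–5 → average rank (4+5)/2 = 4.5.
Sample 1 values → pooled ranks: 42→1.5, 60→3, 84→7
Rank sum = 1.5 + 3 + 7 = 11.5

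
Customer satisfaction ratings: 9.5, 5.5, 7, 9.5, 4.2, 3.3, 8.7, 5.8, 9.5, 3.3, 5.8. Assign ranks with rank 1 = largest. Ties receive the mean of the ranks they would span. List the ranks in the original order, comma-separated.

Sorted (descending): 9.5, 9.5, 9.5, 8.7, 7, 5.8, 5.8, 5.5, 4.2, 3.3, 3.3
The 3 values of 9.5 occupy positions 1–3 → average rank 2.
The 2 values of 5.8 occupy positions 6–7 → average rank (6+7)/2 = 6.5.
The 2 values of 3.3 occupy positions 10–11 → average rank (10+11)/2 = 10.5.

2, 8, 5, 2, 9, 10.5, 4, 6.5, 2, 10.5, 6.5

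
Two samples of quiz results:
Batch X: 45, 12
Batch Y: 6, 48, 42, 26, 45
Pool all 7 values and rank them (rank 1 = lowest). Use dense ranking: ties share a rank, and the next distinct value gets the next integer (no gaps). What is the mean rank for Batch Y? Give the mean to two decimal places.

Sorted (ascending): 6, 12, 26, 42, 45, 45, 48
The 2 values of 45 share dense rank 5.
Remaining distinct values take the next consecutive integers.
Batch Y values → pooled ranks: 6→1, 48→6, 42→4, 26→3, 45→5
Mean rank = (1 + 6 + 4 + 3 + 5) / 5 = 3.80

3.80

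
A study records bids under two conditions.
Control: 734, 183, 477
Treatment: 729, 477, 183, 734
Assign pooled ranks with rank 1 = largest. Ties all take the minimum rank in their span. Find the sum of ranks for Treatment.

14

Sorted (descending): 734, 734, 729, 477, 477, 183, 183
The 2 values of 734 occupy positions 1–2 → each gets rank 1.
The 2 values of 477 occupy positions 4–5 → each gets rank 4.
The 2 values of 183 occupy positions 6–7 → each gets rank 6.
Treatment values → pooled ranks: 729→3, 477→4, 183→6, 734→1
Rank sum = 3 + 4 + 6 + 1 = 14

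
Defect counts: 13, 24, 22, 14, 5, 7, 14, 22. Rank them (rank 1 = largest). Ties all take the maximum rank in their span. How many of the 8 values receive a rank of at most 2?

Sorted (descending): 24, 22, 22, 14, 14, 13, 7, 5
The 2 values of 22 occupy positions 2–3 → each gets rank 3.
The 2 values of 14 occupy positions 4–5 → each gets rank 5.
Ranks ≤ 2: {1} → 1 value.

1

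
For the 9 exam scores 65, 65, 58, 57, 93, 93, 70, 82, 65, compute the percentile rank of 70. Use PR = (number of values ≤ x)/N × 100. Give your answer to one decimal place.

66.7

N = 9.
Strictly below 70: 5. Equal to 70: 1.
PR = 6/9 × 100 = 66.7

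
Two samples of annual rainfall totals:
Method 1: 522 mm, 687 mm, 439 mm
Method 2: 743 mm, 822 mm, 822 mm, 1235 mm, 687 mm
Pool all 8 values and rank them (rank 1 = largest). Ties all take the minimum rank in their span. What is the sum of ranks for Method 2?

Sorted (descending): 1235, 822, 822, 743, 687, 687, 522, 439
The 2 values of 822 occupy positions 2–3 → each gets rank 2.
The 2 values of 687 occupy positions 5–6 → each gets rank 5.
Method 2 values → pooled ranks: 743→4, 822→2, 822→2, 1235→1, 687→5
Rank sum = 4 + 2 + 2 + 1 + 5 = 14

14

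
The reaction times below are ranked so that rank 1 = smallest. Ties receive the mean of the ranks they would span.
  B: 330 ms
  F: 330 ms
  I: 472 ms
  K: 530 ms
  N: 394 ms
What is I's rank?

4

Sorted (ascending): 330, 330, 394, 472, 530
The 2 values of 330 occupy positions 1–2 → average rank (1+2)/2 = 1.5.
I has value 472 ms → rank 4.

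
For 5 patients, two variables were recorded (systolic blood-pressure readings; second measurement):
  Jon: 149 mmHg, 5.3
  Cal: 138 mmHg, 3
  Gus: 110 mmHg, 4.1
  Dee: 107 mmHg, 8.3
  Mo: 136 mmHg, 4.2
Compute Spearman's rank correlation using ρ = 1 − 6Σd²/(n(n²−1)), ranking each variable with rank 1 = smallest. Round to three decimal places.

Ranks of variable 1: 5, 4, 2, 1, 3
Ranks of variable 2: 4, 1, 2, 5, 3
d = r₁ − r₂: 1, 3, 0, -4, 0
d²: 1, 9, 0, 16, 0; Σd² = 26
ρ = 1 − 6·26/(5·24) = 1 − 156/120 = -0.300

-0.300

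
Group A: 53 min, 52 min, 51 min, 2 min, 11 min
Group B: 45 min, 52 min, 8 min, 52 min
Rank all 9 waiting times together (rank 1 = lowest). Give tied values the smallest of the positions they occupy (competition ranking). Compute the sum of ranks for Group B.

Sorted (ascending): 2, 8, 11, 45, 51, 52, 52, 52, 53
The 3 values of 52 occupy positions 6–8 → each gets rank 6.
Group B values → pooled ranks: 45→4, 52→6, 8→2, 52→6
Rank sum = 4 + 6 + 2 + 6 = 18

18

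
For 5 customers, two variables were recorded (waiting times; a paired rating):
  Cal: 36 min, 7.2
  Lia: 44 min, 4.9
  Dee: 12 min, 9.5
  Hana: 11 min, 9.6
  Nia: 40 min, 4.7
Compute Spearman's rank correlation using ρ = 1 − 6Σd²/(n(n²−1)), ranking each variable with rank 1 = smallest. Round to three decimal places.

-0.900

Ranks of variable 1: 3, 5, 2, 1, 4
Ranks of variable 2: 3, 2, 4, 5, 1
d = r₁ − r₂: 0, 3, -2, -4, 3
d²: 0, 9, 4, 16, 9; Σd² = 38
ρ = 1 − 6·38/(5·24) = 1 − 228/120 = -0.900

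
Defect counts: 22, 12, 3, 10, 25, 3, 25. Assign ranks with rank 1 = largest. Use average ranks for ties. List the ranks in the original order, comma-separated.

Sorted (descending): 25, 25, 22, 12, 10, 3, 3
The 2 values of 25 occupy positions 1–2 → average rank (1+2)/2 = 1.5.
The 2 values of 3 occupy positions 6–7 → average rank (6+7)/2 = 6.5.

3, 4, 6.5, 5, 1.5, 6.5, 1.5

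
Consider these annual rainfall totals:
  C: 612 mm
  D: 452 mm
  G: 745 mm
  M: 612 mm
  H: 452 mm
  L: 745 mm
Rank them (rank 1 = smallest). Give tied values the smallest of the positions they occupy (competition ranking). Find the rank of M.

3

Sorted (ascending): 452, 452, 612, 612, 745, 745
The 2 values of 452 occupy positions 1–2 → each gets rank 1.
The 2 values of 612 occupy positions 3–4 → each gets rank 3.
The 2 values of 745 occupy positions 5–6 → each gets rank 5.
M has value 612 mm → rank 3.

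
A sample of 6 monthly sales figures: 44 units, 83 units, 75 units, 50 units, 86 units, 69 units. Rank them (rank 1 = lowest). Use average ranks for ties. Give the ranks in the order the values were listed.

Sorted (ascending): 44, 50, 69, 75, 83, 86
No ties — each value takes its position as its rank.

1, 5, 4, 2, 6, 3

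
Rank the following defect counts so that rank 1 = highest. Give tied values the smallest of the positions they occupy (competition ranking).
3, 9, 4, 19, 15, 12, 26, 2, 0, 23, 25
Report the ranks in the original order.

Sorted (descending): 26, 25, 23, 19, 15, 12, 9, 4, 3, 2, 0
No ties — each value takes its position as its rank.

9, 7, 8, 4, 5, 6, 1, 10, 11, 3, 2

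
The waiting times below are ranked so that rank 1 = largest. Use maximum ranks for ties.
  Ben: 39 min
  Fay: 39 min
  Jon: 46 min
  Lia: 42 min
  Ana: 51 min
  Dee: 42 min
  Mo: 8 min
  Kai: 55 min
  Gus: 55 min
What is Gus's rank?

2

Sorted (descending): 55, 55, 51, 46, 42, 42, 39, 39, 8
The 2 values of 55 occupy positions 1–2 → each gets rank 2.
The 2 values of 42 occupy positions 5–6 → each gets rank 6.
The 2 values of 39 occupy positions 7–8 → each gets rank 8.
Gus has value 55 min → rank 2.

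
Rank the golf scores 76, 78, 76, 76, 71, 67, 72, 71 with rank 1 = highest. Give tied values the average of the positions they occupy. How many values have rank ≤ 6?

5

Sorted (descending): 78, 76, 76, 76, 72, 71, 71, 67
The 3 values of 76 occupy positions 2–4 → average rank 3.
The 2 values of 71 occupy positions 6–7 → average rank (6+7)/2 = 6.5.
Ranks ≤ 6: {1, 3, 3, 3, 5} → 5 values.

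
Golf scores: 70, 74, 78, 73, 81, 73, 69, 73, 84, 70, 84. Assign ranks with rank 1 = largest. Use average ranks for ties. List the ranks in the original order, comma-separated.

9.5, 5, 4, 7, 3, 7, 11, 7, 1.5, 9.5, 1.5

Sorted (descending): 84, 84, 81, 78, 74, 73, 73, 73, 70, 70, 69
The 2 values of 84 occupy positions 1–2 → average rank (1+2)/2 = 1.5.
The 3 values of 73 occupy positions 6–8 → average rank 7.
The 2 values of 70 occupy positions 9–10 → average rank (9+10)/2 = 9.5.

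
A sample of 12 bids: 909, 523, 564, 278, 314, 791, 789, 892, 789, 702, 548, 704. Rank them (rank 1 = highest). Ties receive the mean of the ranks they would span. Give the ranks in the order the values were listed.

Sorted (descending): 909, 892, 791, 789, 789, 704, 702, 564, 548, 523, 314, 278
The 2 values of 789 occupy positions 4–5 → average rank (4+5)/2 = 4.5.

1, 10, 8, 12, 11, 3, 4.5, 2, 4.5, 7, 9, 6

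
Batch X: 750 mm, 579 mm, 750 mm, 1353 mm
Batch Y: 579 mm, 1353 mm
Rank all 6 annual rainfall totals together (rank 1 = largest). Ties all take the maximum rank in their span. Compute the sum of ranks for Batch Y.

8

Sorted (descending): 1353, 1353, 750, 750, 579, 579
The 2 values of 1353 occupy positions 1–2 → each gets rank 2.
The 2 values of 750 occupy positions 3–4 → each gets rank 4.
The 2 values of 579 occupy positions 5–6 → each gets rank 6.
Batch Y values → pooled ranks: 579→6, 1353→2
Rank sum = 6 + 2 = 8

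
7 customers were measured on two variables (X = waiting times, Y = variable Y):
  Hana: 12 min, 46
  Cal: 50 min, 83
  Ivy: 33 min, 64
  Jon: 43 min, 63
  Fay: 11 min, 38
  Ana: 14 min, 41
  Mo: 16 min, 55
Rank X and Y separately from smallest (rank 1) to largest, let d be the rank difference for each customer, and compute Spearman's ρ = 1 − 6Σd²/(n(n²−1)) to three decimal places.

0.929

Ranks of variable 1: 2, 7, 5, 6, 1, 3, 4
Ranks of variable 2: 3, 7, 6, 5, 1, 2, 4
d = r₁ − r₂: -1, 0, -1, 1, 0, 1, 0
d²: 1, 0, 1, 1, 0, 1, 0; Σd² = 4
ρ = 1 − 6·4/(7·48) = 1 − 24/336 = 0.929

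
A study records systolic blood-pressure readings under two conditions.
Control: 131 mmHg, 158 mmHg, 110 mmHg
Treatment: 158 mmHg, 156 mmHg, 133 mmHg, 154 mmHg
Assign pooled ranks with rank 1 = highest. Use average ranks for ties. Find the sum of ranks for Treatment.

13.5

Sorted (descending): 158, 158, 156, 154, 133, 131, 110
The 2 values of 158 occupy positions 1–2 → average rank (1+2)/2 = 1.5.
Treatment values → pooled ranks: 158→1.5, 156→3, 133→5, 154→4
Rank sum = 1.5 + 3 + 5 + 4 = 13.5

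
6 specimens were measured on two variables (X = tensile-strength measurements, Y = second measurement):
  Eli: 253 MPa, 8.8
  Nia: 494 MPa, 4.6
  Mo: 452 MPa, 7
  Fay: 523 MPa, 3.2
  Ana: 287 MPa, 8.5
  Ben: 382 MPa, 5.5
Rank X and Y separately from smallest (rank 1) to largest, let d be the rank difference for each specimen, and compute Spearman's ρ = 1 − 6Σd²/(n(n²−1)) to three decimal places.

Ranks of variable 1: 1, 5, 4, 6, 2, 3
Ranks of variable 2: 6, 2, 4, 1, 5, 3
d = r₁ − r₂: -5, 3, 0, 5, -3, 0
d²: 25, 9, 0, 25, 9, 0; Σd² = 68
ρ = 1 − 6·68/(6·35) = 1 − 408/210 = -0.943

-0.943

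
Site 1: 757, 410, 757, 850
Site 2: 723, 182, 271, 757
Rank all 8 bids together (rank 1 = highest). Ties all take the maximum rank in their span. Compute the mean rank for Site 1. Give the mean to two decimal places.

3.75

Sorted (descending): 850, 757, 757, 757, 723, 410, 271, 182
The 3 values of 757 occupy positions 2–4 → each gets rank 4.
Site 1 values → pooled ranks: 757→4, 410→6, 757→4, 850→1
Mean rank = (4 + 6 + 4 + 1) / 4 = 3.75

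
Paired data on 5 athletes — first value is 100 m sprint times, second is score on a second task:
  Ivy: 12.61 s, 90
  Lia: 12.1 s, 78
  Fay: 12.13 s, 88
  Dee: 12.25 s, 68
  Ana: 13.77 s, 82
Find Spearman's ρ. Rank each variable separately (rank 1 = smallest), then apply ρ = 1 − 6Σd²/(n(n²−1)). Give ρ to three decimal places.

Ranks of variable 1: 4, 1, 2, 3, 5
Ranks of variable 2: 5, 2, 4, 1, 3
d = r₁ − r₂: -1, -1, -2, 2, 2
d²: 1, 1, 4, 4, 4; Σd² = 14
ρ = 1 − 6·14/(5·24) = 1 − 84/120 = 0.300

0.300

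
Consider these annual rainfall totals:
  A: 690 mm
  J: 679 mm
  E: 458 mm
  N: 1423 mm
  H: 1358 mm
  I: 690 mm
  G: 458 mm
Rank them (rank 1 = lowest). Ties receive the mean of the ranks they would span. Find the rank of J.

Sorted (ascending): 458, 458, 679, 690, 690, 1358, 1423
The 2 values of 458 occupy positions 1–2 → average rank (1+2)/2 = 1.5.
The 2 values of 690 occupy positions 4–5 → average rank (4+5)/2 = 4.5.
J has value 679 mm → rank 3.

3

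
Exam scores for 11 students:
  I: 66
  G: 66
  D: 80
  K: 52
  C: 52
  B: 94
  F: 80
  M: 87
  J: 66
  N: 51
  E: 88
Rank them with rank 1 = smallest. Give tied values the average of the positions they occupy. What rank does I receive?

Sorted (ascending): 51, 52, 52, 66, 66, 66, 80, 80, 87, 88, 94
The 2 values of 52 occupy positions 2–3 → average rank (2+3)/2 = 2.5.
The 3 values of 66 occupy positions 4–6 → average rank 5.
The 2 values of 80 occupy positions 7–8 → average rank (7+8)/2 = 7.5.
I has value 66 → rank 5.

5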